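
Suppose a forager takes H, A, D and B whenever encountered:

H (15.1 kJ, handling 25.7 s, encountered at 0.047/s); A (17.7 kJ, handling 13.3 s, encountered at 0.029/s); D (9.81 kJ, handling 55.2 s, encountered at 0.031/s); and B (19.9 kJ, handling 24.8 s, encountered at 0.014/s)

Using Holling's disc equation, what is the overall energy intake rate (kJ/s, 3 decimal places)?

R = (0.047×15.1 + 0.029×17.7 + 0.031×9.81 + 0.014×19.9) / (1 + 0.047×25.7 + 0.029×13.3 + 0.031×55.2 + 0.014×24.8) = 1.806/4.652 = 0.3882 kJ/s.

0.388 kJ/s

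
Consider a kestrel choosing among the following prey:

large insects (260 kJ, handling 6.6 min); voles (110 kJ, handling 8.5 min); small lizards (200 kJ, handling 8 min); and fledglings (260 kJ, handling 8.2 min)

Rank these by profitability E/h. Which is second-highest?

Profitability E/h (kJ/min): large insects = 260/6.6 = 39.4, voles = 110/8.5 = 12.9, small lizards = 200/8 = 25, fledglings = 260/8.2 = 31.7.
Ranked: large insects > fledglings > small lizards > voles.

fledglings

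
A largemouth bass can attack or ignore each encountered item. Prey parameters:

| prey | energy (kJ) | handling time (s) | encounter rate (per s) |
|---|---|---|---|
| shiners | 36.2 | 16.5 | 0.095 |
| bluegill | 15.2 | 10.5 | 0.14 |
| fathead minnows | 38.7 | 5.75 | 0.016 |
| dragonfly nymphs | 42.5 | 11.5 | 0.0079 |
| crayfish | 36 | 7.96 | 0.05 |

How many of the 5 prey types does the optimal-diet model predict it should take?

4

Rank by E/h (kJ/s): fathead minnows 6.73, crayfish 4.52, dragonfly nymphs 3.7, shiners 2.19, bluegill 1.45. Include each in turn until the next type's E/h falls below the running intake rate.
Rate on top 1: 0.567. crayfish: 4.52 > 0.567 → include.
Rate on top 2: 1.624. dragonfly nymphs: 3.7 > 1.624 → include.
Rate on top 3: 1.743. shiners: 2.19 > 1.743 → include.
Rate on top 4: 1.967. bluegill: 1.45 < 1.967 → exclude; stop.
Optimal diet: fathead minnows, crayfish, dragonfly nymphs, shiners — 4 of 5 types.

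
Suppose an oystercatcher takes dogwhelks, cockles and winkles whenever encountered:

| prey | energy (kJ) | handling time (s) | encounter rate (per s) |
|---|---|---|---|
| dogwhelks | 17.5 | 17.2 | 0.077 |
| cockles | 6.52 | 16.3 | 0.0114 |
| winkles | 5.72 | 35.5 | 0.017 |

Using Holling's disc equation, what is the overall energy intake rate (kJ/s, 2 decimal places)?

R = (0.077×17.5 + 0.0114×6.52 + 0.017×5.72) / (1 + 0.077×17.2 + 0.0114×16.3 + 0.017×35.5) = 1.519/3.114 = 0.4879 kJ/s.

0.49 kJ/s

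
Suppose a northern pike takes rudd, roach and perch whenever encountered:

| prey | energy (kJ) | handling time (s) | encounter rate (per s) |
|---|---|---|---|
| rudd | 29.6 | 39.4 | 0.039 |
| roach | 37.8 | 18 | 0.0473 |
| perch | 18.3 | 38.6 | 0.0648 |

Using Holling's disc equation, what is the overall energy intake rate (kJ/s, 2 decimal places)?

0.70 kJ/s

Energy encountered per unit search time: 0.039×29.6 + 0.0473×37.8 + 0.0648×18.3 = 4.128 kJ/s.
Handling time per unit search time: 0.039×39.4 + 0.0473×18 + 0.0648×38.6 = 4.889.
Rate = 4.128/(1 + 4.889) = 0.701 kJ/s.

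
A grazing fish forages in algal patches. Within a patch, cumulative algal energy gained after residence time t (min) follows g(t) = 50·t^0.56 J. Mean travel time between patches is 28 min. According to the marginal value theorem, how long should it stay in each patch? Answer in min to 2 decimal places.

35.64 min

By the marginal value theorem, leave when the instantaneous gain rate g'(t) equals the habitat-wide average g(t)/(T + t).
g'(t) = 0.56·50·t^-0.44. Setting 0.56·50·t^-0.44 = 50·t^0.56/(28+t) gives 0.56(28+t) = t, so 0.44·t = 0.56×28.
t* = 0.56×28/0.44 = 35.64 min.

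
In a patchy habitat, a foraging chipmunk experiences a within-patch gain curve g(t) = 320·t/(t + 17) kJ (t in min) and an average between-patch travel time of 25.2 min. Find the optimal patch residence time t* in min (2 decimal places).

Optimal t* satisfies g'(t*) = g(t*)/(T + t*).
g'(t) = 320·17/(t + 17)². Setting 320·17/(t+17)² = 320t/[(t+17)(25.2+t)] gives 17(25.2+t) = t(t+17), so t² = 17×25.2 = 428.4.
t* = √428.4 = 20.7 min.

20.70 min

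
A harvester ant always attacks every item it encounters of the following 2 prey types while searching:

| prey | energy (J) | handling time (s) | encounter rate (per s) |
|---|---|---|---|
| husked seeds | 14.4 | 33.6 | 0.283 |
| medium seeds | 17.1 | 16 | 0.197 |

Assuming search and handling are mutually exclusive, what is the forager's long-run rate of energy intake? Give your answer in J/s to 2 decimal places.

0.54 J/s

Energy encountered per unit search time: 0.283×14.4 + 0.197×17.1 = 7.444 J/s.
Handling time per unit search time: 0.283×33.6 + 0.197×16 = 12.66.
Rate = 7.444/(1 + 12.66) = 0.5449 J/s.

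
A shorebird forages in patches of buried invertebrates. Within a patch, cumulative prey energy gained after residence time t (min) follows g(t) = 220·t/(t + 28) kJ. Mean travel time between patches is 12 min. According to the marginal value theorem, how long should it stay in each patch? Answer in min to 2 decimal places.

18.33 min

By the marginal value theorem, leave when the instantaneous gain rate g'(t) equals the habitat-wide average g(t)/(T + t).
g'(t) = 220·28/(t + 28)². Setting 220·28/(t+28)² = 220t/[(t+28)(12+t)] gives 28(12+t) = t(t+28), so t² = 28×12 = 336.
t* = √336 = 18.33 min.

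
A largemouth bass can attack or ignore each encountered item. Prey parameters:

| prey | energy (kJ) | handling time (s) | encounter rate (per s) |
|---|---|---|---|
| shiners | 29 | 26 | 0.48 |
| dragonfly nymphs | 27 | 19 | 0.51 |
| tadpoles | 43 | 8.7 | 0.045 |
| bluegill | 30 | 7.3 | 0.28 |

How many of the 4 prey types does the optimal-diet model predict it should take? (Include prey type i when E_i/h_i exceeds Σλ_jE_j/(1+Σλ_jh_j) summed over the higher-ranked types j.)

Profitabilities (E/h, kJ/s): tadpoles 4.94, bluegill 4.11, dragonfly nymphs 1.42, shiners 1.12. Add prey in this order while the next type's profitability exceeds the intake rate on those already taken.
Rate on top 1: 1.391. bluegill: 4.11 > 1.391 → include.
Rate on top 2: 3.008. dragonfly nymphs: 1.42 < 3.008 → exclude; stop.
Optimal diet: tadpoles, bluegill — 2 of 4 types.

2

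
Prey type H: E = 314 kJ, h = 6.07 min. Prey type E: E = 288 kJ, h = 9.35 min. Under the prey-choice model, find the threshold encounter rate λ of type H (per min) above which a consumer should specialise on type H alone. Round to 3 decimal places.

0.242 per min

Drop type E once their profitability E₂/h₂ falls below the rate achievable on type H alone: E₂/h₂ = λE₁/(1 + λh₁).
Solve for λ: λE₁h₂ = E₂(1 + λh₁) → λ(E₁h₂ − E₂h₁) = E₂ → λ = E₂/(E₁h₂ − E₂h₁).
λ = 288/(314×9.35 − 288×6.07) = 288/1188 = 0.2425 per min.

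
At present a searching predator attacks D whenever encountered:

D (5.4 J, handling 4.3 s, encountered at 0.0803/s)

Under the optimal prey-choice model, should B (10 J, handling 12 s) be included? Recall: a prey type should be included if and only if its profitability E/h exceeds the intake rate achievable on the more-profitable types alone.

Yes

On D alone, R = ΣλE/(1+Σλh) = 0.4336/1.345 = 0.3223 J/s.
B: E/h = 10/12 = 0.8333 J/s.
0.8333 > 0.3223, so adding B raises the average — include it.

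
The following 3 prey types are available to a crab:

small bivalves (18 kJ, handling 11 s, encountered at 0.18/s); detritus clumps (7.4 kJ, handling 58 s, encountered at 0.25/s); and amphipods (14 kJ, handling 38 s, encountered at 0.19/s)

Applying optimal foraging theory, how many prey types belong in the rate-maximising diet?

Profitabilities (E/h, kJ/s): small bivalves 1.64, amphipods 0.368, detritus clumps 0.128. Add prey in this order while the next type's profitability exceeds the intake rate on those already taken.
Rate on top 1: 1.087. amphipods: 0.368 < 1.087 → exclude; stop.
Optimal diet: small bivalves — 1 of 3 types.

1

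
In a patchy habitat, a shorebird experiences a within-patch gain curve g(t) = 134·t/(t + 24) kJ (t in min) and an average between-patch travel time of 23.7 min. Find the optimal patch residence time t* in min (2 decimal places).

By the marginal value theorem, leave when the instantaneous gain rate g'(t) equals the habitat-wide average g(t)/(T + t).
g'(t) = 134·24/(t + 24)². Setting 134·24/(t+24)² = 134t/[(t+24)(23.7+t)] gives 24(23.7+t) = t(t+24), so t² = 24×23.7 = 568.8.
t* = √568.8 = 23.85 min.

23.85 min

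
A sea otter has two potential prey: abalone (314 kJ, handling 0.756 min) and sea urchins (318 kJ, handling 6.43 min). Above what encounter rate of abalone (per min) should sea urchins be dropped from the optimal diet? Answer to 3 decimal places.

Drop sea urchins once their profitability E₂/h₂ falls below the rate achievable on abalone alone: E₂/h₂ = λE₁/(1 + λh₁).
Solve for λ: λE₁h₂ = E₂(1 + λh₁) → λ(E₁h₂ − E₂h₁) = E₂ → λ = E₂/(E₁h₂ − E₂h₁).
λ = 318/(314×6.43 − 318×0.756) = 318/1779 = 0.1788 per min.

0.179 per min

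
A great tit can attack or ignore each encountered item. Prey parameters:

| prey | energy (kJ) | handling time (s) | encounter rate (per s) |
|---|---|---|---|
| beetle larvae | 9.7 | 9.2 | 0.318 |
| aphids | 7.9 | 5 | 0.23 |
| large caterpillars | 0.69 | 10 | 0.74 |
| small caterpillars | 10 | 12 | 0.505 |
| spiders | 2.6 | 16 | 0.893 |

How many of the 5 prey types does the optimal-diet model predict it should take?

Rank by E/h (kJ/s): aphids 1.58, beetle larvae 1.05, small caterpillars 0.833, spiders 0.163, large caterpillars 0.069. Include each in turn until the next type's E/h falls below the running intake rate.
Rate on top 1: 0.8451. beetle larvae: 1.05 > 0.8451 → include.
Rate on top 2: 0.9657. small caterpillars: 0.833 < 0.9657 → exclude; stop.
Optimal diet: aphids, beetle larvae — 2 of 5 types.

2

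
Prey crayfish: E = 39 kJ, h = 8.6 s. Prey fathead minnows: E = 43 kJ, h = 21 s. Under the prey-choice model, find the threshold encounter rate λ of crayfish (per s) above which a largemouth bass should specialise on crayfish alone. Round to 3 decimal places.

Drop fathead minnows once their profitability E₂/h₂ falls below the rate achievable on crayfish alone: E₂/h₂ = λE₁/(1 + λh₁).
Solve for λ: λE₁h₂ = E₂(1 + λh₁) → λ(E₁h₂ − E₂h₁) = E₂ → λ = E₂/(E₁h₂ − E₂h₁).
λ = 43/(39×21 − 43×8.6) = 43/449.2 = 0.09573 per s.

0.096 per s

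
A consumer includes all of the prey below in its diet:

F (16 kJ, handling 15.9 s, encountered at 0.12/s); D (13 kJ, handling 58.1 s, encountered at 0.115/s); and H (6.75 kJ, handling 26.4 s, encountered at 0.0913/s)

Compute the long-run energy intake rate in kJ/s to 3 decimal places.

R = Σλ_iE_i / (1 + Σλ_ih_i)
Numerator: 0.12×16 + 0.115×13 + 0.0913×6.75 = 4.031
Denominator: 1 + 0.12×15.9 + 0.115×58.1 + 0.0913×26.4 = 12
R = 4.031/12 = 0.3359 kJ/s

0.336 kJ/s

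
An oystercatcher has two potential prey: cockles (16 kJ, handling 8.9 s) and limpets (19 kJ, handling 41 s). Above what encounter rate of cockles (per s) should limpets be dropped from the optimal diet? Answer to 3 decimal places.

The zero-one rule: include limpets iff E₂/h₂ > λE₁/(1+λh₁). Equality gives the switch point.
λE₁h₂ = E₂ + λE₂h₁ ⇒ λ = E₂/(E₁h₂ − E₂h₁) = 19/(656 − 169.1) = 0.03902 per s.

0.039 per s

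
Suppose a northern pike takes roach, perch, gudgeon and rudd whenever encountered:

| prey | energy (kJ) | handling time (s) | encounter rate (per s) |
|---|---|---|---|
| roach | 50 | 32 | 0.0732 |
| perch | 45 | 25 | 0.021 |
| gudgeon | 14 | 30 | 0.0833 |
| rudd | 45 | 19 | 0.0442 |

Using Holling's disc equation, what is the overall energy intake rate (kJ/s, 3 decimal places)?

1.077 kJ/s

R = Σλ_iE_i / (1 + Σλ_ih_i)
Numerator: 0.0732×50 + 0.021×45 + 0.0833×14 + 0.0442×45 = 7.76
Denominator: 1 + 0.0732×32 + 0.021×25 + 0.0833×30 + 0.0442×19 = 7.206
R = 7.76/7.206 = 1.077 kJ/s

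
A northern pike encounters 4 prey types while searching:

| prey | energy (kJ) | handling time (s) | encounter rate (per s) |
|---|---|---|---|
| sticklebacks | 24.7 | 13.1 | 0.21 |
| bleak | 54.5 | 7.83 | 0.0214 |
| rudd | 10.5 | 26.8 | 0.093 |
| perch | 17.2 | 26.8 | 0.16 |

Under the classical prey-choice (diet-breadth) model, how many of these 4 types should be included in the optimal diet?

2

Rank by E/h (kJ/s): bleak 6.96, sticklebacks 1.89, perch 0.642, rudd 0.392. Include each in turn until the next type's E/h falls below the running intake rate.
Rate on top 1: 0.9989. sticklebacks: 1.89 > 0.9989 → include.
Rate on top 2: 1.621. perch: 0.642 < 1.621 → exclude; stop.
Optimal diet: bleak, sticklebacks — 2 of 4 types.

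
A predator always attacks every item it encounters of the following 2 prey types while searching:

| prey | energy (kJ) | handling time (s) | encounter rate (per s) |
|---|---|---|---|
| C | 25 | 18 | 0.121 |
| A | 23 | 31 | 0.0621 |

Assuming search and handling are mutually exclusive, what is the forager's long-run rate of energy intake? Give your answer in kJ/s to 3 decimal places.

R = Σλ_iE_i / (1 + Σλ_ih_i)
Numerator: 0.121×25 + 0.0621×23 = 4.453
Denominator: 1 + 0.121×18 + 0.0621×31 = 5.103
R = 4.453/5.103 = 0.8727 kJ/s

0.873 kJ/s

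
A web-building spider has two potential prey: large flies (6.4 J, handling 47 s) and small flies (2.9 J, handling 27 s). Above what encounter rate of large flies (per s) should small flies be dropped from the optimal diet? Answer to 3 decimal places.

0.079 per s

The zero-one rule: include small flies iff E₂/h₂ > λE₁/(1+λh₁). Equality gives the switch point.
λE₁h₂ = E₂ + λE₂h₁ ⇒ λ = E₂/(E₁h₂ − E₂h₁) = 2.9/(172.8 − 136.3) = 0.07945 per s.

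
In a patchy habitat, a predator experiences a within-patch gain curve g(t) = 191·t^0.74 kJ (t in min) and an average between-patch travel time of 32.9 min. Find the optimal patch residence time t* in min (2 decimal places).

Maximise g(t)/(T+t): set derivative to zero → g'(t)(T+t) = g(t).
g'(t) = 0.74·191·t^-0.26. Setting 0.74·191·t^-0.26 = 191·t^0.74/(32.9+t) gives 0.74(32.9+t) = t, so 0.26·t = 0.74×32.9.
t* = 0.74×32.9/0.26 = 93.64 min.

93.64 min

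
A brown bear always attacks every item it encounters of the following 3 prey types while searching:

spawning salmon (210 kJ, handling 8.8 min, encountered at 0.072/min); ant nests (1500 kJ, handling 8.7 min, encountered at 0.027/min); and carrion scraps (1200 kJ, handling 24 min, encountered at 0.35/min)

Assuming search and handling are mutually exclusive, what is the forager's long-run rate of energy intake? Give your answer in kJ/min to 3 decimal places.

R = Σλ_iE_i / (1 + Σλ_ih_i)
Numerator: 0.072×210 + 0.027×1500 + 0.35×1200 = 475.6
Denominator: 1 + 0.072×8.8 + 0.027×8.7 + 0.35×24 = 10.27
R = 475.6/10.27 = 46.32 kJ/min

46.318 kJ/min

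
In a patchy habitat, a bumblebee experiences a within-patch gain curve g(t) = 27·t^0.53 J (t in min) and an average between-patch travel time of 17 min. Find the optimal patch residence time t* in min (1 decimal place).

19.2 min

Maximise g(t)/(T+t): set derivative to zero → g'(t)(T+t) = g(t).
g'(t) = 0.53·27·t^-0.47. Setting 0.53·27·t^-0.47 = 27·t^0.53/(17+t) gives 0.53(17+t) = t, so 0.47·t = 0.53×17.
t* = 0.53×17/0.47 = 19.17 min.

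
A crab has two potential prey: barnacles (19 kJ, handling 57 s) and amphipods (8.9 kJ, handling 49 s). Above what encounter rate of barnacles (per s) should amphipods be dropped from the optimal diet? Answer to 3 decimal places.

0.021 per s

At the threshold, the rate on barnacles alone equals the profitability of amphipods: λ·19/(1 + λ·57) = 8.9/49 = 0.1816.
Rearranging, λ(19 − 0.1816×57) = 0.1816, so λ = 0.1816/8.647 = 0.02101 per s.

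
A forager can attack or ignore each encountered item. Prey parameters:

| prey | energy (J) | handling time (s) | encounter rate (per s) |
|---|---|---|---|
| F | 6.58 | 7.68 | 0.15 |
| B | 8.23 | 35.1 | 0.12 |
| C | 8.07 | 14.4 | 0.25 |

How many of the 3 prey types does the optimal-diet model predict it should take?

2

E/h in descending order: F 0.857, C 0.56, B 0.234 J/s. The optimal diet is the largest prefix of this list for which every included type satisfies E_i/h_i > R on the types above it.
Rate on top 1: 0.4586. C: 0.56 > 0.4586 → include.
Rate on top 2: 0.5223. B: 0.234 < 0.5223 → exclude; stop.
Optimal diet: F, C — 2 of 3 types.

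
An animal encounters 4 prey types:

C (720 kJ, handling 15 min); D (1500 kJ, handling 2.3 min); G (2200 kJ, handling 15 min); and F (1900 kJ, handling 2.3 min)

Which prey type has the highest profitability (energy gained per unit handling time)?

F

In descending order of E/h:
F: 1900/2.3 = 826 kJ/min
D: 1500/2.3 = 652 kJ/min
G: 2200/15 = 147 kJ/min
C: 720/15 = 48 kJ/min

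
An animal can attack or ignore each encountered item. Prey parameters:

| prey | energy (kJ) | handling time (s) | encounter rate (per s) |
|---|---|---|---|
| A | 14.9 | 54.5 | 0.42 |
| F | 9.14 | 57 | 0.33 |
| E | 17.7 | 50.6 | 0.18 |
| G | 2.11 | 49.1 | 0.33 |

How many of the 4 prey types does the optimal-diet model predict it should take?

1

E/h in descending order: E 0.35, A 0.273, F 0.16, G 0.043 kJ/s. The optimal diet is the largest prefix of this list for which every included type satisfies E_i/h_i > R on the types above it.
Rate on top 1: 0.3152. A: 0.273 < 0.3152 → exclude; stop.
Optimal diet: E — 1 of 4 types.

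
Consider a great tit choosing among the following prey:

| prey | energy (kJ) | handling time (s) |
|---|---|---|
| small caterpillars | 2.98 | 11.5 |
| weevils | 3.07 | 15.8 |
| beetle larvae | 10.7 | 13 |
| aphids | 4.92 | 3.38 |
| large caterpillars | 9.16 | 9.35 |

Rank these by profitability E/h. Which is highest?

In descending order of E/h:
aphids: 4.92/3.38 = 1.46 kJ/s
large caterpillars: 9.16/9.35 = 0.98 kJ/s
beetle larvae: 10.7/13 = 0.823 kJ/s
small caterpillars: 2.98/11.5 = 0.259 kJ/s
weevils: 3.07/15.8 = 0.194 kJ/s

aphids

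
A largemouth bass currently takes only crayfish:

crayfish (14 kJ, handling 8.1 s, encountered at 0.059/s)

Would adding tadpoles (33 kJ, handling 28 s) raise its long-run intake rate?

On crayfish alone, R = ΣλE/(1+Σλh) = 0.826/1.478 = 0.5589 kJ/s.
Profitability of tadpoles: 33/28 = 1.179 kJ/s.
Since 1.179 > R, including tadpoles increases the long-run rate.

Yes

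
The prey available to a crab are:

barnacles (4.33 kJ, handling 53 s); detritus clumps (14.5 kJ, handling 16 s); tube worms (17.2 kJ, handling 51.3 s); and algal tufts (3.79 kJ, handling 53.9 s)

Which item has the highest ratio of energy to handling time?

Profitability E/h (kJ/s): barnacles = 4.33/53 = 0.0817, detritus clumps = 14.5/16 = 0.906, tube worms = 17.2/51.3 = 0.335, algal tufts = 3.79/53.9 = 0.0703.
Ranked: detritus clumps > tube worms > barnacles > algal tufts.

detritus clumps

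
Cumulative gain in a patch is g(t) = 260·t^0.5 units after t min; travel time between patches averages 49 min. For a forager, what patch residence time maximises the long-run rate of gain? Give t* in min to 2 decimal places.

Maximise g(t)/(T+t): set derivative to zero → g'(t)(T+t) = g(t).
g'(t) = 0.5·260·t^-0.5. Setting 0.5·260·t^-0.5 = 260·t^0.5/(49+t) gives 0.5(49+t) = t, so 0.50·t = 0.5×49.
t* = 0.5×49/0.50 = 49 min.

49.00 min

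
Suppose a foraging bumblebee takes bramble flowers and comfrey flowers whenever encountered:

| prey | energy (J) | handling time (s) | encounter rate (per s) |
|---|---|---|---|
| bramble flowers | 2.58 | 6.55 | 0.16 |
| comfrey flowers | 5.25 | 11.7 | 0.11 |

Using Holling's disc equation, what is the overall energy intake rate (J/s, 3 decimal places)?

0.297 J/s

R = (0.16×2.58 + 0.11×5.25) / (1 + 0.16×6.55 + 0.11×11.7) = 0.9903/3.335 = 0.2969 J/s.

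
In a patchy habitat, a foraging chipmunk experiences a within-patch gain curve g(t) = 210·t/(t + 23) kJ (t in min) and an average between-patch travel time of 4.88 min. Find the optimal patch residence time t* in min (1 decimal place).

10.6 min

By the marginal value theorem, leave when the instantaneous gain rate g'(t) equals the habitat-wide average g(t)/(T + t).
g'(t) = 210·23/(t + 23)². Setting 210·23/(t+23)² = 210t/[(t+23)(4.88+t)] gives 23(4.88+t) = t(t+23), so t² = 23×4.88 = 112.2.
t* = √112.2 = 10.59 min.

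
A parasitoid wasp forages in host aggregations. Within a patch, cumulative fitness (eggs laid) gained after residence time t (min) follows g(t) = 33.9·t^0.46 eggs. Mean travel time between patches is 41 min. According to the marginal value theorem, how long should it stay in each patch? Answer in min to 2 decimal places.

By the marginal value theorem, leave when the instantaneous gain rate g'(t) equals the habitat-wide average g(t)/(T + t).
g'(t) = 0.46·33.9·t^-0.54. Setting 0.46·33.9·t^-0.54 = 33.9·t^0.46/(41+t) gives 0.46(41+t) = t, so 0.54·t = 0.46×41.
t* = 0.46×41/0.54 = 34.93 min.

34.93 min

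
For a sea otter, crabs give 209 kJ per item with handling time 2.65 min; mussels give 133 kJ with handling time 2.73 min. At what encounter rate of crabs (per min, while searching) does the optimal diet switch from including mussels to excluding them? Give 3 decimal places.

0.610 per min

Drop mussels once their profitability E₂/h₂ falls below the rate achievable on crabs alone: E₂/h₂ = λE₁/(1 + λh₁).
Solve for λ: λE₁h₂ = E₂(1 + λh₁) → λ(E₁h₂ − E₂h₁) = E₂ → λ = E₂/(E₁h₂ − E₂h₁).
λ = 133/(209×2.73 − 133×2.65) = 133/218.1 = 0.6098 per min.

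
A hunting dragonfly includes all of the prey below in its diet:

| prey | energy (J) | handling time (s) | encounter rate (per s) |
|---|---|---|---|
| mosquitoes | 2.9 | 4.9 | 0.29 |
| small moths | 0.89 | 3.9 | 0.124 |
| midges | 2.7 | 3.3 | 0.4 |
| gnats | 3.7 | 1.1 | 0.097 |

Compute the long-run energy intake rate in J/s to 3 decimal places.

R = (0.29×2.9 + 0.124×0.89 + 0.4×2.7 + 0.097×3.7) / (1 + 0.29×4.9 + 0.124×3.9 + 0.4×3.3 + 0.097×1.1) = 2.39/4.331 = 0.5519 J/s.

0.552 J/s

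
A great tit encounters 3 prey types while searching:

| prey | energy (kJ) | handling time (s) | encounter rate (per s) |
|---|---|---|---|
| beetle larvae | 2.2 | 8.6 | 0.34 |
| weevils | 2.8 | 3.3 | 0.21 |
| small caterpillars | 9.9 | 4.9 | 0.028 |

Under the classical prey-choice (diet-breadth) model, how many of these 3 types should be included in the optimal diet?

Rank by E/h (kJ/s): small caterpillars 2.02, weevils 0.848, beetle larvae 0.256. Include each in turn until the next type's E/h falls below the running intake rate.
Rate on top 1: 0.2438. weevils: 0.848 > 0.2438 → include.
Rate on top 2: 0.4727. beetle larvae: 0.256 < 0.4727 → exclude; stop.
Optimal diet: small caterpillars, weevils — 2 of 3 types.

2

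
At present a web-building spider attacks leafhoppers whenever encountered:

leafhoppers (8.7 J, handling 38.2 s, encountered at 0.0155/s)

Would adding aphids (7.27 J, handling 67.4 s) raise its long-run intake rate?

On leafhoppers alone, R = ΣλE/(1+Σλh) = 0.1348/1.592 = 0.0847 J/s.
Profitability of aphids: 7.27/67.4 = 0.1079 J/s.
Since 0.1079 > R, including aphids increases the long-run rate.

Yes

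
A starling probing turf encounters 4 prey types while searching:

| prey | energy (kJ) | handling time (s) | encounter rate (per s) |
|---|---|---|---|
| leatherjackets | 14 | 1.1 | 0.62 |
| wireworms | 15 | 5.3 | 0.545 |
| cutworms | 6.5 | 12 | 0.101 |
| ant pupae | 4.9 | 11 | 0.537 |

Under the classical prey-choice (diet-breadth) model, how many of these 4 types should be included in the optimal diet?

Profitabilities (E/h, kJ/s): leatherjackets 12.7, wireworms 2.83, cutworms 0.542, ant pupae 0.445. Add prey in this order while the next type's profitability exceeds the intake rate on those already taken.
Rate on top 1: 5.161. wireworms: 2.83 < 5.161 → exclude; stop.
Optimal diet: leatherjackets — 1 of 4 types.

1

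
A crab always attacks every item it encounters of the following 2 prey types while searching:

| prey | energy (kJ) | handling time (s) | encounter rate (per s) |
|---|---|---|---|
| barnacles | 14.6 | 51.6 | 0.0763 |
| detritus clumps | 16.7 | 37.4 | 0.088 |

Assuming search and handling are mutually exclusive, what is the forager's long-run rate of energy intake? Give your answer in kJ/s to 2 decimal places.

Energy encountered per unit search time: 0.0763×14.6 + 0.088×16.7 = 2.584 kJ/s.
Handling time per unit search time: 0.0763×51.6 + 0.088×37.4 = 7.228.
Rate = 2.584/(1 + 7.228) = 0.314 kJ/s.

0.31 kJ/s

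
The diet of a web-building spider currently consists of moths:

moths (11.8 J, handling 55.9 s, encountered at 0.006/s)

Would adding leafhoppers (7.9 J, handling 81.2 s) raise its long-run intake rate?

On moths alone, R = ΣλE/(1+Σλh) = 0.0708/1.335 = 0.05302 J/s.
Profitability of leafhoppers: 7.9/81.2 = 0.09729 J/s.
0.09729 > 0.05302, so adding leafhoppers raises the average — include it.

Yes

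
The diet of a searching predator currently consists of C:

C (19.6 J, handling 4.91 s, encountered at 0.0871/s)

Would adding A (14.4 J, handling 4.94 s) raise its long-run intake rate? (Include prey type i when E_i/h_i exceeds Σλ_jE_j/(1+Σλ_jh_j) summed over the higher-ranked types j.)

Current rate: (0.0871×19.6)/(1 + 0.0871×4.91) = 1.196 J/s.
Profitability of A: 14.4/4.94 = 2.915 J/s.
Since 2.915 > R, including A increases the long-run rate.

Yes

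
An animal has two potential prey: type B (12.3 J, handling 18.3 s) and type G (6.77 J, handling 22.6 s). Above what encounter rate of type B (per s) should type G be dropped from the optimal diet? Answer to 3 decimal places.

Drop type G once their profitability E₂/h₂ falls below the rate achievable on type B alone: E₂/h₂ = λE₁/(1 + λh₁).
Solve for λ: λE₁h₂ = E₂(1 + λh₁) → λ(E₁h₂ − E₂h₁) = E₂ → λ = E₂/(E₁h₂ − E₂h₁).
λ = 6.77/(12.3×22.6 − 6.77×18.3) = 6.77/154.1 = 0.04394 per s.

0.044 per s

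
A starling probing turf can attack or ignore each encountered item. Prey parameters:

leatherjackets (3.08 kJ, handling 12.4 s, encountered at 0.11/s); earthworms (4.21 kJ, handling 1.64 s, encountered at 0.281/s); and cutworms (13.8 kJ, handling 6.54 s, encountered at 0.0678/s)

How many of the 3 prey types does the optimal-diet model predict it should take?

2

Profitabilities (E/h, kJ/s): earthworms 2.57, cutworms 2.11, leatherjackets 0.248. Add prey in this order while the next type's profitability exceeds the intake rate on those already taken.
Rate on top 1: 0.8098. cutworms: 2.11 > 0.8098 → include.
Rate on top 2: 1.113. leatherjackets: 0.248 < 1.113 → exclude; stop.
Optimal diet: earthworms, cutworms — 2 of 3 types.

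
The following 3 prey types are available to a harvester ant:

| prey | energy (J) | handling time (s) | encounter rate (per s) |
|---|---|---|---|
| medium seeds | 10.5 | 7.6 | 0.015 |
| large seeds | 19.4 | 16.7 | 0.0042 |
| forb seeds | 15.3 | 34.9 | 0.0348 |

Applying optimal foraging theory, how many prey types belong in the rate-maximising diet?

E/h in descending order: medium seeds 1.38, large seeds 1.16, forb seeds 0.438 J/s. The optimal diet is the largest prefix of this list for which every included type satisfies E_i/h_i > R on the types above it.
Rate on top 1: 0.1414. large seeds: 1.16 > 0.1414 → include.
Rate on top 2: 0.2018. forb seeds: 0.438 > 0.2018 → include.
Optimal diet: medium seeds, large seeds, forb seeds — 3 of 3 types.

3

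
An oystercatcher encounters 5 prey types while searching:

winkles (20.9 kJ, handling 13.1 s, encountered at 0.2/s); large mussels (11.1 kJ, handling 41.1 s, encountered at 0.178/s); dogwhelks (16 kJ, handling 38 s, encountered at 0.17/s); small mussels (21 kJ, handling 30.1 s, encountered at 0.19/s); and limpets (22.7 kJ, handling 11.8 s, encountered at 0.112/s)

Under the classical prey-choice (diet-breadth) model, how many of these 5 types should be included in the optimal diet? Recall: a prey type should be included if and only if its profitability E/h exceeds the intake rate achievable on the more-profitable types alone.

Rank by E/h (kJ/s): limpets 1.92, winkles 1.6, small mussels 0.698, dogwhelks 0.421, large mussels 0.27. Include each in turn until the next type's E/h falls below the running intake rate.
Rate on top 1: 1.095. winkles: 1.6 > 1.095 → include.
Rate on top 2: 1.36. small mussels: 0.698 < 1.36 → exclude; stop.
Optimal diet: limpets, winkles — 2 of 5 types.

2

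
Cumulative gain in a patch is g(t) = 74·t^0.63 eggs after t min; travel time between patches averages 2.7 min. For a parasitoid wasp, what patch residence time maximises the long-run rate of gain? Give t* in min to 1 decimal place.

By the marginal value theorem, leave when the instantaneous gain rate g'(t) equals the habitat-wide average g(t)/(T + t).
g'(t) = 0.63·74·t^-0.37. Setting 0.63·74·t^-0.37 = 74·t^0.63/(2.7+t) gives 0.63(2.7+t) = t, so 0.37·t = 0.63×2.7.
t* = 0.63×2.7/0.37 = 4.597 min.

4.6 min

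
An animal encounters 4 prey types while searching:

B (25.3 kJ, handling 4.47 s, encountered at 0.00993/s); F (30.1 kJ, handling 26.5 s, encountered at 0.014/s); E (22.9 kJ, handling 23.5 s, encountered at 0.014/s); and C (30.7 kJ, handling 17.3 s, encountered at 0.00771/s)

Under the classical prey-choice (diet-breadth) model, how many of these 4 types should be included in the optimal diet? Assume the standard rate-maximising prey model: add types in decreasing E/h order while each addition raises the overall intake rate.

4

E/h in descending order: B 5.66, C 1.77, F 1.14, E 0.974 kJ/s. The optimal diet is the largest prefix of this list for which every included type satisfies E_i/h_i > R on the types above it.
Rate on top 1: 0.2406. C: 1.77 > 0.2406 → include.
Rate on top 2: 0.4143. F: 1.14 > 0.4143 → include.
Rate on top 3: 0.5871. E: 0.974 > 0.5871 → include.
Optimal diet: B, C, F, E — 4 of 4 types.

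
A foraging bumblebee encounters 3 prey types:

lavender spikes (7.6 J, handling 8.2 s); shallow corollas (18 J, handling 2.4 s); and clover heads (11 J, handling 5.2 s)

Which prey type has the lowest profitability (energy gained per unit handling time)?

Profitability E/h (J/s): lavender spikes = 7.6/8.2 = 0.927, shallow corollas = 18/2.4 = 7.5, clover heads = 11/5.2 = 2.12.
Ranked: shallow corollas > clover heads > lavender spikes.

lavender spikes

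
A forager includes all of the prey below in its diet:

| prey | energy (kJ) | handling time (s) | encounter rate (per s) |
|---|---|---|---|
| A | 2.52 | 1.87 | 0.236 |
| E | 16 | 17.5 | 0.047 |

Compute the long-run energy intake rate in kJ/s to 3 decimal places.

0.595 kJ/s

R = (0.236×2.52 + 0.047×16) / (1 + 0.236×1.87 + 0.047×17.5) = 1.347/2.264 = 0.5949 kJ/s.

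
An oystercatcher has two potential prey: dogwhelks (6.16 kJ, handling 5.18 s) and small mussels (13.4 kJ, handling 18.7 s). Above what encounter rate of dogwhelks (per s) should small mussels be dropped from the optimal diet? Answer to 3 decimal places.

0.293 per s

The zero-one rule: include small mussels iff E₂/h₂ > λE₁/(1+λh₁). Equality gives the switch point.
λE₁h₂ = E₂ + λE₂h₁ ⇒ λ = E₂/(E₁h₂ − E₂h₁) = 13.4/(115.2 − 69.41) = 0.2927 per s.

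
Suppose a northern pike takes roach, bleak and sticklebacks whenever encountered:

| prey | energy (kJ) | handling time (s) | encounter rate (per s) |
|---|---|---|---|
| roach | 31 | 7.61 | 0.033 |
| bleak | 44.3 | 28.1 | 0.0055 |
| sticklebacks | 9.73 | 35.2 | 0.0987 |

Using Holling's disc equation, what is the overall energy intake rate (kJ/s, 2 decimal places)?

0.46 kJ/s

R = Σλ_iE_i / (1 + Σλ_ih_i)
Numerator: 0.033×31 + 0.0055×44.3 + 0.0987×9.73 = 2.227
Denominator: 1 + 0.033×7.61 + 0.0055×28.1 + 0.0987×35.2 = 4.88
R = 2.227/4.88 = 0.4564 kJ/s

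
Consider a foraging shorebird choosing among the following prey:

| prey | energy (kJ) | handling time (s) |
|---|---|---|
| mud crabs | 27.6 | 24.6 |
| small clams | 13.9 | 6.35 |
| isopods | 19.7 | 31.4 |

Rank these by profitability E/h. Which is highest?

small clams

In descending order of E/h:
small clams: 13.9/6.35 = 2.19 kJ/s
mud crabs: 27.6/24.6 = 1.12 kJ/s
isopods: 19.7/31.4 = 0.627 kJ/s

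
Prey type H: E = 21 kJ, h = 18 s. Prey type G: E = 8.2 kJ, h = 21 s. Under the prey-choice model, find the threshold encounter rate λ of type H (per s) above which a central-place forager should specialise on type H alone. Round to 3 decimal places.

Drop type G once their profitability E₂/h₂ falls below the rate achievable on type H alone: E₂/h₂ = λE₁/(1 + λh₁).
Solve for λ: λE₁h₂ = E₂(1 + λh₁) → λ(E₁h₂ − E₂h₁) = E₂ → λ = E₂/(E₁h₂ − E₂h₁).
λ = 8.2/(21×21 − 8.2×18) = 8.2/293.4 = 0.02795 per s.

0.028 per s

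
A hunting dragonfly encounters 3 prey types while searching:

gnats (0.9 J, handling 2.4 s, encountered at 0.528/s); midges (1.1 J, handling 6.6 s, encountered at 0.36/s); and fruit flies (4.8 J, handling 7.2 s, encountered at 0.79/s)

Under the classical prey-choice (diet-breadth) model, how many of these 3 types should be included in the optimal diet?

E/h in descending order: fruit flies 0.667, gnats 0.375, midges 0.167 J/s. The optimal diet is the largest prefix of this list for which every included type satisfies E_i/h_i > R on the types above it.
Rate on top 1: 0.567. gnats: 0.375 < 0.567 → exclude; stop.
Optimal diet: fruit flies — 1 of 3 types.

1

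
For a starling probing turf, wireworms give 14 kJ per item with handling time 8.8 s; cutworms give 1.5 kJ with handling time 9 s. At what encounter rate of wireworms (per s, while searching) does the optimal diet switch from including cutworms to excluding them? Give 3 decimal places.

The zero-one rule: include cutworms iff E₂/h₂ > λE₁/(1+λh₁). Equality gives the switch point.
λE₁h₂ = E₂ + λE₂h₁ ⇒ λ = E₂/(E₁h₂ − E₂h₁) = 1.5/(126 − 13.2) = 0.0133 per s.

0.013 per s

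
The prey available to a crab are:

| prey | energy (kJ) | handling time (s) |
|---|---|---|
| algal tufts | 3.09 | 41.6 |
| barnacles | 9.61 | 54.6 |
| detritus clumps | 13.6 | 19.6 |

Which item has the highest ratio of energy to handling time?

In descending order of E/h:
detritus clumps: 13.6/19.6 = 0.694 kJ/s
barnacles: 9.61/54.6 = 0.176 kJ/s
algal tufts: 3.09/41.6 = 0.0743 kJ/s

detritus clumps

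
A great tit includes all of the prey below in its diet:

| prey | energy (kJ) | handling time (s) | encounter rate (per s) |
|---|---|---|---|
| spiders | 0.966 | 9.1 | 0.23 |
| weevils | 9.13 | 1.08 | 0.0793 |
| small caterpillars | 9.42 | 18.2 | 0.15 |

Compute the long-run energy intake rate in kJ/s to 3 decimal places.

0.399 kJ/s

R = (0.23×0.966 + 0.0793×9.13 + 0.15×9.42) / (1 + 0.23×9.1 + 0.0793×1.08 + 0.15×18.2) = 2.359/5.909 = 0.3993 kJ/s.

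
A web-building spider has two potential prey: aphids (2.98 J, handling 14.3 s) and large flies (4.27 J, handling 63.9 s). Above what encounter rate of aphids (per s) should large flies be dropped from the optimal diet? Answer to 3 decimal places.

0.033 per s

At the threshold, the rate on aphids alone equals the profitability of large flies: λ·2.98/(1 + λ·14.3) = 4.27/63.9 = 0.06682.
Rearranging, λ(2.98 − 0.06682×14.3) = 0.06682, so λ = 0.06682/2.024 = 0.03301 per s.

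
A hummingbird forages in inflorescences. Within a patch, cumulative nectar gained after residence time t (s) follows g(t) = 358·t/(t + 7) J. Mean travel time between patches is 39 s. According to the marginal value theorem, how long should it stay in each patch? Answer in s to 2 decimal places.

By the marginal value theorem, leave when the instantaneous gain rate g'(t) equals the habitat-wide average g(t)/(T + t).
g'(t) = 358·7/(t + 7)². Setting 358·7/(t+7)² = 358t/[(t+7)(39+t)] gives 7(39+t) = t(t+7), so t² = 7×39 = 273.
t* = √273 = 16.52 s.

16.52 s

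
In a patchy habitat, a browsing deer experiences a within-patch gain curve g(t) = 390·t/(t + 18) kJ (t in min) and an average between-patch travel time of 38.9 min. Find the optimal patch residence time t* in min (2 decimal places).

26.46 min

By the marginal value theorem, leave when the instantaneous gain rate g'(t) equals the habitat-wide average g(t)/(T + t).
g'(t) = 390·18/(t + 18)². Setting 390·18/(t+18)² = 390t/[(t+18)(38.9+t)] gives 18(38.9+t) = t(t+18), so t² = 18×38.9 = 700.2.
t* = √700.2 = 26.46 min.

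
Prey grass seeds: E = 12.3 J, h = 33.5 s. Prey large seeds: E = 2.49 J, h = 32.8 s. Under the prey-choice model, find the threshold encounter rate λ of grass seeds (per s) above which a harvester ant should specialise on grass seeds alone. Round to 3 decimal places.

Drop large seeds once their profitability E₂/h₂ falls below the rate achievable on grass seeds alone: E₂/h₂ = λE₁/(1 + λh₁).
Solve for λ: λE₁h₂ = E₂(1 + λh₁) → λ(E₁h₂ − E₂h₁) = E₂ → λ = E₂/(E₁h₂ − E₂h₁).
λ = 2.49/(12.3×32.8 − 2.49×33.5) = 2.49/320 = 0.007781 per s.

0.008 per s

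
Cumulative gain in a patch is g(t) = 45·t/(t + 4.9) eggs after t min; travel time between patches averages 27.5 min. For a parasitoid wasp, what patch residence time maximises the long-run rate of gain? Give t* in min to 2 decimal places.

By the marginal value theorem, leave when the instantaneous gain rate g'(t) equals the habitat-wide average g(t)/(T + t).
g'(t) = 45·4.9/(t + 4.9)². Setting 45·4.9/(t+4.9)² = 45t/[(t+4.9)(27.5+t)] gives 4.9(27.5+t) = t(t+4.9), so t² = 4.9×27.5 = 134.8.
t* = √134.8 = 11.61 min.

11.61 min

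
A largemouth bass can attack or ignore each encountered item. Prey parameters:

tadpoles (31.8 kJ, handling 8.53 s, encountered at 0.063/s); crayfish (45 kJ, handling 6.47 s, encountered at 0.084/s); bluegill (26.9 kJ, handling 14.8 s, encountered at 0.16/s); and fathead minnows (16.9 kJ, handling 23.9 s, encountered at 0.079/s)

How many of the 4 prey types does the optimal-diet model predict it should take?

2

E/h in descending order: crayfish 6.96, tadpoles 3.73, bluegill 1.82, fathead minnows 0.707 kJ/s. The optimal diet is the largest prefix of this list for which every included type satisfies E_i/h_i > R on the types above it.
Rate on top 1: 2.449. tadpoles: 3.73 > 2.449 → include.
Rate on top 2: 2.779. bluegill: 1.82 < 2.779 → exclude; stop.
Optimal diet: crayfish, tadpoles — 2 of 4 types.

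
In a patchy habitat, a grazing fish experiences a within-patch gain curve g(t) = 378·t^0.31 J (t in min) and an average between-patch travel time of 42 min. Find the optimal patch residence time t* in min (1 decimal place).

By the marginal value theorem, leave when the instantaneous gain rate g'(t) equals the habitat-wide average g(t)/(T + t).
g'(t) = 0.31·378·t^-0.69. Setting 0.31·378·t^-0.69 = 378·t^0.31/(42+t) gives 0.31(42+t) = t, so 0.69·t = 0.31×42.
t* = 0.31×42/0.69 = 18.87 min.

18.9 min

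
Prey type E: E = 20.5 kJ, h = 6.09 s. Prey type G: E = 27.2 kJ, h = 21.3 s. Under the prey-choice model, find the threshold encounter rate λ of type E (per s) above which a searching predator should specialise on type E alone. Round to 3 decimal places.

Drop type G once their profitability E₂/h₂ falls below the rate achievable on type E alone: E₂/h₂ = λE₁/(1 + λh₁).
Solve for λ: λE₁h₂ = E₂(1 + λh₁) → λ(E₁h₂ − E₂h₁) = E₂ → λ = E₂/(E₁h₂ − E₂h₁).
λ = 27.2/(20.5×21.3 − 27.2×6.09) = 27.2/271 = 0.1004 per s.

0.100 per s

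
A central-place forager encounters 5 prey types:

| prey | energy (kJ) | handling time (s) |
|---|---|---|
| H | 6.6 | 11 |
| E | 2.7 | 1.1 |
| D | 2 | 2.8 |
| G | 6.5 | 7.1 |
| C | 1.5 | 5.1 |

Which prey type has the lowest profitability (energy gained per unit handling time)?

In descending order of E/h:
E: 2.7/1.1 = 2.45 kJ/s
G: 6.5/7.1 = 0.915 kJ/s
D: 2/2.8 = 0.714 kJ/s
H: 6.6/11 = 0.6 kJ/s
C: 1.5/5.1 = 0.294 kJ/s

C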